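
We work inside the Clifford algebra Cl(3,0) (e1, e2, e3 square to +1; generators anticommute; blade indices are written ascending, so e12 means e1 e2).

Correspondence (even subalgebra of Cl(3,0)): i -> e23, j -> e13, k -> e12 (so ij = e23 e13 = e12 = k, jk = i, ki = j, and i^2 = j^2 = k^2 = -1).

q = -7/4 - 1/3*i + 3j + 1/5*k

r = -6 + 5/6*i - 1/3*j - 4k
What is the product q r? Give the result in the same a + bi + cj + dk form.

In blades: q = -7/4 + 1/5*e12 + 3*e13 - 1/3*e23, r = -6 - 4*e12 - 1/3*e13 + 5/6*e23.
Distribute q over r term by term (generator squares from the signature, products reordered to ascending indices): (-7/4)*r = 21/2 + 7*e12 + 7/12*e13 - 35/24*e23; (1/5*e12)*r = 4/5 - 6/5*e12 + 1/6*e13 + 1/15*e23; (3*e13)*r = 1 - 5/2*e12 - 18*e13 - 12*e23; (-1/3*e23)*r = 5/18 + 1/9*e12 - 4/3*e13 + 2*e23.
Sum: 566/45 + 307/90*e12 - 223/12*e13 - 1367/120*e23; translating back through the correspondence:
Answer: 566/45 - 1367/120*i - 223/12*j + 307/90*k


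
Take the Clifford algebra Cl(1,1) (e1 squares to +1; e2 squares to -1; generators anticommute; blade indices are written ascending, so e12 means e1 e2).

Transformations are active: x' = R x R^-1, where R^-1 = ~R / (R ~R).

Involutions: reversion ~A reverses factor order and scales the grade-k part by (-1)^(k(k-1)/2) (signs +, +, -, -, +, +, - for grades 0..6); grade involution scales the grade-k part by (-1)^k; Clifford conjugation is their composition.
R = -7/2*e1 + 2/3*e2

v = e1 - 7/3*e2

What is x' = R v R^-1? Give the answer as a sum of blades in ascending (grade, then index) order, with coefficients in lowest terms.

~R = -7/2*e1 + 2/3*e2, and R ~R = 425/36, so R^-1 = ~R / (425/36).
R v = -35/18 + 15/2*e12
Answer: 13/85*e1 + 539/255*e2


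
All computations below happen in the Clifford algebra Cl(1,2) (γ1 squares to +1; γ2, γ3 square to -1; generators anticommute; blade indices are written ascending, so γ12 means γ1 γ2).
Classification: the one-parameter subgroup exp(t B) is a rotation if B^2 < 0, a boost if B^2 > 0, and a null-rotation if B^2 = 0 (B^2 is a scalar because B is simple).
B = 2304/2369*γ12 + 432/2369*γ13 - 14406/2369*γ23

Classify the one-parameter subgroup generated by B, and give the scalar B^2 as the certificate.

B^2 term by term: the squares give (2304/2369)^2*(γ12)^2 + (432/2369)^2*(γ13)^2 + (-14406/2369)^2*(γ23)^2 = 5308416/5612161*(+1) + 186624/5612161*(+1) + 207532836/5612161*(-1) = -36 (each basis 2-blade squares to minus the product of its generators' squares); cross terms between blades sharing an index anticommute and cancel. So B^2 = -36.
Answer: rotation, certificate B^2 = -36. The invariant at work: B^2 = -36 is unchanged by conjugation, hence its sign classifies the subgroup whatever basis B is written in.


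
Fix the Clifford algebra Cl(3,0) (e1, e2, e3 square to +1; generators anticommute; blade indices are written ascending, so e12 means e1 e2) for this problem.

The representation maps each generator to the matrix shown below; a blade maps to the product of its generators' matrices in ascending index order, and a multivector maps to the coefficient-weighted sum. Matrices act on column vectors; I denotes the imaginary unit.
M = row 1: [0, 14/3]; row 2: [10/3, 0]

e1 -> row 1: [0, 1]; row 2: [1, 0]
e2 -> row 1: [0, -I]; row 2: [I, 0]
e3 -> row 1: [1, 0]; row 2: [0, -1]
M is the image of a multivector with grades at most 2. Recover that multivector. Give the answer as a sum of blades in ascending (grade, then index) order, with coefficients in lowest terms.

Method: 1, rho(e1), rho(e2), rho(e3) form a trace-orthogonal basis of the 2x2 complex matrices (tr(X Y) = 2 if X = Y, else 0), so M = m0*1 + m1*rho(e1) + m2*rho(e2) + m3*rho(e3) with m0 = tr(M)/2 = 0, m1 = tr(M rho(e1))/2 = 4, m2 = tr(M rho(e2))/2 = 2*I/3, m3 = tr(M rho(e3))/2 = 0.
Multiplying table entries, the bivector images are rho(e12) = I*rho(e3), rho(e13) = -I*rho(e2), rho(e23) = I*rho(e1); with real blade coefficients the real parts of m0..m3 are the coefficients of 1, e1, e2, e3 and the imaginary parts give the bivectors (e23: Im m1, e13: -Im m2, e12: Im m3).
Answer: 4*e1 - 2/3*e13


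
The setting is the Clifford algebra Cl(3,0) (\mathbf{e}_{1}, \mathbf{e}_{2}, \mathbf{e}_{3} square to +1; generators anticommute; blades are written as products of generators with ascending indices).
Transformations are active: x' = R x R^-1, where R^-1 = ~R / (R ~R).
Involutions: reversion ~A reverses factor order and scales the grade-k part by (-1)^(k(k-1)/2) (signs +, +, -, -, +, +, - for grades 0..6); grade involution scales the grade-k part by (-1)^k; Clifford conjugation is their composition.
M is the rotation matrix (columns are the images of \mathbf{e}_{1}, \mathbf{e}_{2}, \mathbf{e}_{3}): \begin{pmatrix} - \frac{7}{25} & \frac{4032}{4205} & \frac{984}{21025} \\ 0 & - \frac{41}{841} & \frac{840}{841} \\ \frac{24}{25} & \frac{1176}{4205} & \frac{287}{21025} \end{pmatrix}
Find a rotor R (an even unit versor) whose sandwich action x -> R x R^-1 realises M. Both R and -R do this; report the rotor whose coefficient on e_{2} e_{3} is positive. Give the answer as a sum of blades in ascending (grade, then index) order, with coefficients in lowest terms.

Method: write R = a + b12*e_{1} e_{2} + b13*e_{1} e_{3} + b23*e_{2} e_{3} with a^2 + b12^2 + b13^2 + b23^2 = 1 (so R^-1 = ~R). Expanding the columns R e_j ~R gives tr M = 4a^2 - 1 and, from the antisymmetric part, M21 - M12 = -4a*b12, M13 - M31 = 4a*b13, M32 - M23 = -4a*b23.
Here tr M = -\frac{265}{841}, so a^2 = (1 + tr M)/4 = \frac{144}{841} and a = ±\frac{12}{29}. Taking a = \frac{12}{29}: M21 - M12 = -\frac{4032}{4205}, M13 - M31 = -\frac{768}{841}, M32 - M23 = -\frac{3024}{4205}, giving b12 = \frac{84}{145}, b13 = -\frac{16}{29}, b23 = \frac{63}{145}, i.e. R = \frac{12}{29} + \frac{84}{145} e_{1} e_{2} - \frac{16}{29} e_{1} e_{3} + \frac{63}{145} e_{2} e_{3}.
Its e_{2} e_{3} coefficient is already positive.
Answer: \frac{12}{29} + \frac{84}{145} e_{1} e_{2} - \frac{16}{29} e_{1} e_{3} + \frac{63}{145} e_{2} e_{3}. Note: both R and -R realise this M (trace -\frac{265}{841}); the covering map identifies them, and the e_{2} e_{3}-coefficient sign is the tie-breaker.


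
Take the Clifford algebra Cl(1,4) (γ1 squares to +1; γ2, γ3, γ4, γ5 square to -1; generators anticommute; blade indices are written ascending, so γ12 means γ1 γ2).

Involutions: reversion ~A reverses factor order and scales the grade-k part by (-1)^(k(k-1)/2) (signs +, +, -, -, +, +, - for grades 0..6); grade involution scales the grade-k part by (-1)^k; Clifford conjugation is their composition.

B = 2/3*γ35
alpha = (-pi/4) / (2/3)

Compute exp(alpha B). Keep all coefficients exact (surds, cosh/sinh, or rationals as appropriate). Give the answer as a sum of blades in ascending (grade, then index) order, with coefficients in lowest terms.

B^2 = (2/3)^2*(γ35)^2 = 4/9*(-1) = -4/9 (a basis 2-blade squares to minus the product of its generators' squares).
B^2 = -4/9 — since the square is negative, the closed form is circular: l = 2/3, alpha*l = -pi/4, so exp(alpha B) = cos(-pi/4) + (sin(-pi/4)/(2/3))*B = sqrt(2)/2 + (-3*sqrt(2)/4)*B.
Answer: sqrt(2)/2 - sqrt(2)/2*γ35


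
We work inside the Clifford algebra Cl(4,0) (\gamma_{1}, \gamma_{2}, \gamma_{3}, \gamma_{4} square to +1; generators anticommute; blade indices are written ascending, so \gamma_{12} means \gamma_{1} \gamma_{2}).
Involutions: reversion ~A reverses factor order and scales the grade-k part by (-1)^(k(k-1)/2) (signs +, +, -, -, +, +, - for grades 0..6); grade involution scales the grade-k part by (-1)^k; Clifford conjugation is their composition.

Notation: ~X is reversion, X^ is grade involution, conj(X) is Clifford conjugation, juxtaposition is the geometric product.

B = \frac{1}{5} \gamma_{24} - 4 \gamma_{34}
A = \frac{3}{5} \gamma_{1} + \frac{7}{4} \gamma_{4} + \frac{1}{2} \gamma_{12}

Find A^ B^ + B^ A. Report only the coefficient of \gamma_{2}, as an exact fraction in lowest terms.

first term: \frac{7}{20} \gamma_{2} - 7 \gamma_{3} + \frac{1}{10} \gamma_{14} - \frac{3}{25} \gamma_{124} + \frac{12}{5} \gamma_{134} - 2 \gamma_{1234}
second term: \frac{7}{20} \gamma_{2} - 7 \gamma_{3} - \frac{1}{10} \gamma_{14} + \frac{3}{25} \gamma_{124} - \frac{12}{5} \gamma_{134} - 2 \gamma_{1234}
Answer: \frac{7}{10}


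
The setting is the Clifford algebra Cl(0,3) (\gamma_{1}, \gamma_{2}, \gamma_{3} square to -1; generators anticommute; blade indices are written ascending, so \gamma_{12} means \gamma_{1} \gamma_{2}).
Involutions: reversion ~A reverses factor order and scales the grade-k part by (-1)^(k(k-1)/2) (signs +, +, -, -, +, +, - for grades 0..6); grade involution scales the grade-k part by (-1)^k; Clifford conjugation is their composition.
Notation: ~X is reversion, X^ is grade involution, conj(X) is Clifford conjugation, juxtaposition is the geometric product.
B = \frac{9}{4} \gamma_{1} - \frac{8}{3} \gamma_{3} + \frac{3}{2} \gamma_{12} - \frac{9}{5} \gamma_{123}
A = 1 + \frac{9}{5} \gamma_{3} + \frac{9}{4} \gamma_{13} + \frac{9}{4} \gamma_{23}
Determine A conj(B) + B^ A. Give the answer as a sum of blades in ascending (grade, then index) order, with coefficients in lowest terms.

first term: -\frac{24}{5} - \frac{21}{5} \gamma_{1} - \frac{201}{20} \gamma_{2} - \frac{115}{48} \gamma_{3} + \frac{87}{50} \gamma_{12} + \frac{27}{40} \gamma_{13} + \frac{27}{8} \gamma_{23} - \frac{153}{16} \gamma_{123}
second term: -\frac{24}{5} - \frac{3}{10} \gamma_{1} + \frac{201}{20} \gamma_{2} + \frac{371}{48} \gamma_{3} - \frac{87}{50} \gamma_{12} - \frac{297}{40} \gamma_{13} + \frac{27}{8} \gamma_{23} - \frac{9}{16} \gamma_{123}
Answer: -\frac{48}{5} - \frac{9}{2} \gamma_{1} + \frac{16}{3} \gamma_{3} - \frac{27}{4} \gamma_{13} + \frac{27}{4} \gamma_{23} - \frac{81}{8} \gamma_{123}


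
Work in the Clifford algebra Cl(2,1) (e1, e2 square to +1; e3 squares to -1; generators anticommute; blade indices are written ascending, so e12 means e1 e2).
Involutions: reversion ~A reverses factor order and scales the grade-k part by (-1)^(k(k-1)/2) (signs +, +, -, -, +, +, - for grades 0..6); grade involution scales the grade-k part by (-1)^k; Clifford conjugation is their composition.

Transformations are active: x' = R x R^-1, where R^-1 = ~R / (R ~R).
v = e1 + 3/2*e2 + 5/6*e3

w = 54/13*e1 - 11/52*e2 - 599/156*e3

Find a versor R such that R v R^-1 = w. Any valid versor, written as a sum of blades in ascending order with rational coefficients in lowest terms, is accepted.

Why this works: both vectors square to 23/9, so q(v) = q(w) and R = v + w = 67/13*e1 + 67/52*e2 - 469/156*e3 carries v to w — its own direction survives, the complement (v - w)/2 flips.
Answer: 67/13*e1 + 67/52*e2 - 469/156*e3


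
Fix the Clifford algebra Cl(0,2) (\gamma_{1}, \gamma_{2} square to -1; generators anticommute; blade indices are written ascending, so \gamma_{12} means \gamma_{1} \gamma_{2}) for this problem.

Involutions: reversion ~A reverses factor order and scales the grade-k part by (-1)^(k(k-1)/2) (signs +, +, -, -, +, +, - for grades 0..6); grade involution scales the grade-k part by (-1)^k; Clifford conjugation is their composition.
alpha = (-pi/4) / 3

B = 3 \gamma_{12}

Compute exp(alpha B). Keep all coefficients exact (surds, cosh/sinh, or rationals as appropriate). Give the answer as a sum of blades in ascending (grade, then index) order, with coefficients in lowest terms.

B^2 = (3)^2*(\gamma_{12})^2 = 9*(-1) = -9 (a basis 2-blade squares to minus the product of its generators' squares).
B^2 = -9 — since the square is negative, the closed form is circular: l = 3, alpha*l = - \frac{\pi}{4}, so exp(alpha B) = cos(- \frac{\pi}{4}) + (sin(- \frac{\pi}{4})/3)*B = \frac{\sqrt{2}}{2} + (- \frac{\sqrt{2}}{6})*B.
Answer: \frac{\sqrt{2}}{2} - \frac{\sqrt{2}}{2} \gamma_{12}


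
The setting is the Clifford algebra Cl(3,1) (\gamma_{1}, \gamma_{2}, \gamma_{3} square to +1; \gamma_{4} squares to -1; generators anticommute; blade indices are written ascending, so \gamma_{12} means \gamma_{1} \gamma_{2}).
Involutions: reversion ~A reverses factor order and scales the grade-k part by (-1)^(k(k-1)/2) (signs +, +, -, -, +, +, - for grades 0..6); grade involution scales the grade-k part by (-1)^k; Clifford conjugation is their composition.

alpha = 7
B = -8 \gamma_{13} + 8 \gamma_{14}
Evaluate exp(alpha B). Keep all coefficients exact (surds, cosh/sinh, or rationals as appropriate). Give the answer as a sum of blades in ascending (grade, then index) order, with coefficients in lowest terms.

B^2 term by term: the squares give (-8)^2*(\gamma_{13})^2 + (8)^2*(\gamma_{14})^2 = 64*(-1) + 64*(+1) = 0 (each basis 2-blade squares to minus the product of its generators' squares); cross terms between blades sharing an index anticommute and cancel. So B^2 = 0.
B^2 = 0, and the exponential is exactly linear here: exp(alpha B) = 1 + alpha B (parabolic case).
Answer: 1 - 56 \gamma_{13} + 56 \gamma_{14}


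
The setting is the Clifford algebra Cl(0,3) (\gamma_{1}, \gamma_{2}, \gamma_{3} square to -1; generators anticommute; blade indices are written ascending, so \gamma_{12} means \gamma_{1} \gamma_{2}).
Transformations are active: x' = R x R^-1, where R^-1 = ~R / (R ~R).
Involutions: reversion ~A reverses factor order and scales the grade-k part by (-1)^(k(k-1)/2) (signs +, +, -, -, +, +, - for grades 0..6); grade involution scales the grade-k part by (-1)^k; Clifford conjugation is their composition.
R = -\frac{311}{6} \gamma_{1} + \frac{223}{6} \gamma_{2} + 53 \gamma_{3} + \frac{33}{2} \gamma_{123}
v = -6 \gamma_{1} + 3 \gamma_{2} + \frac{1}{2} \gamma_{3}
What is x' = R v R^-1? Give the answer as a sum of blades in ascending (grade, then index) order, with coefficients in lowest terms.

~R = -\frac{311}{6} \gamma_{1} + \frac{223}{6} \gamma_{2} + 53 \gamma_{3} - \frac{33}{2} \gamma_{123}, and R ~R = -\frac{257375}{36}, so R^-1 = ~R / (-\frac{257375}{36}).
R v = -449 + \frac{237}{4} \gamma_{12} + \frac{4099}{12} \gamma_{13} - \frac{497}{12} \gamma_{23}
Answer: -\frac{567}{1775} \gamma_{1} + \frac{1152}{355} \gamma_{2} + \frac{20887}{3550} \gamma_{3}


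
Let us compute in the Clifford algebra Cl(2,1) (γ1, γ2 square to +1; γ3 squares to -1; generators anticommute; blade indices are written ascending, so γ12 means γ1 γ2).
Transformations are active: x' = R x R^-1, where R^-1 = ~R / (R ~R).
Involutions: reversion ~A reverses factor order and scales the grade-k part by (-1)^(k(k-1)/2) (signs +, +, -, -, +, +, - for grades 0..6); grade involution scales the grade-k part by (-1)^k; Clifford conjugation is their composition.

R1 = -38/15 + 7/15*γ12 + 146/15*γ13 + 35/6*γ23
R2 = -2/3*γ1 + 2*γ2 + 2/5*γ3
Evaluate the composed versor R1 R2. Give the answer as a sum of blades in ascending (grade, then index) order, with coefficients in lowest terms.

Distribute over the terms of R2 (each basis-blade product reordered to ascending indices, repeated generators contracted through their squares):
R1 (-2/3*γ1) = 76/45*γ1 + 14/45*γ2 + 292/45*γ3 - 35/9*γ123
R1 (2*γ2) = 14/15*γ1 - 76/15*γ2 - 35/3*γ3 - 292/15*γ123
R1 (2/5*γ3) = -292/75*γ1 - 7/3*γ2 - 76/75*γ3 + 14/75*γ123
Summing the partial products and collecting blades:
Answer: -286/225*γ1 - 319/45*γ2 - 1393/225*γ3 - 5213/225*γ123


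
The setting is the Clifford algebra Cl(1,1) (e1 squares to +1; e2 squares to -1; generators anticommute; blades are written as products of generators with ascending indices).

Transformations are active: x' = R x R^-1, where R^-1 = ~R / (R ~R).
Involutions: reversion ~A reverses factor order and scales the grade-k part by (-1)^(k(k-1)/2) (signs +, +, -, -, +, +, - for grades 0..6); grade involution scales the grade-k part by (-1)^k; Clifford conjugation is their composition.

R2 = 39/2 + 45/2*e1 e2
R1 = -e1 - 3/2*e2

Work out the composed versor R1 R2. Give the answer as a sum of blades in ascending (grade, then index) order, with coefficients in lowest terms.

Distribute over the terms of R1 (each basis-blade product reordered to ascending indices, repeated generators contracted through their squares):
(-e1) R2 = -39/2*e1 - 45/2*e2
(-3/2*e2) R2 = -135/4*e1 - 117/4*e2
Summing the partial products and collecting blades:
Answer: -213/4*e1 - 207/4*e2


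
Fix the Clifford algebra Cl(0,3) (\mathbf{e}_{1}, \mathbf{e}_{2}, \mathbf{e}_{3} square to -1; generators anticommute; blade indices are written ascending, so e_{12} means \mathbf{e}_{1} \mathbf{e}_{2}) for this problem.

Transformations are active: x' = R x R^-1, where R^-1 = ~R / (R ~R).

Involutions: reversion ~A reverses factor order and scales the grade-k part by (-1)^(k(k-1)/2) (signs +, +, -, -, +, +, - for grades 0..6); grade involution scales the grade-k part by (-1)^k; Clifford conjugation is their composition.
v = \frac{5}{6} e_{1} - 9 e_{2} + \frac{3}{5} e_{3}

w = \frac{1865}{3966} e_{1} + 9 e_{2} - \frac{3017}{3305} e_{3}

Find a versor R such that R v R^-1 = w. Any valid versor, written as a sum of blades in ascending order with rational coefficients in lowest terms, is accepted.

Reasoning: v^2 = w^2 = -\frac{73849}{900} since conjugation preserves the quadratic form; R = v + w = \frac{2585}{1983} e_{1} - \frac{1034}{3305} e_{3} is then valid when invertible, keeping its own part and reversing (v - w)/2.
Answer: \frac{2585}{1983} e_{1} - \frac{1034}{3305} e_{3}


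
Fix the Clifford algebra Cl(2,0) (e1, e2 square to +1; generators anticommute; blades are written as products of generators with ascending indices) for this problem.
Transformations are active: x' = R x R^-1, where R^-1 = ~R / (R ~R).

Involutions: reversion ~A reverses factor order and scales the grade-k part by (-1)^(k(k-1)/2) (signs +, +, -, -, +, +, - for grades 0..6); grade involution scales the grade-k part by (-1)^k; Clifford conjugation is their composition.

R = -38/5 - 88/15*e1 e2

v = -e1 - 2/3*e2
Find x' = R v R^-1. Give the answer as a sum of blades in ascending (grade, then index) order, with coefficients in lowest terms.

~R = -38/5 + 88/15*e1 e2, and R ~R = 4148/45, so R^-1 = ~R / (4148/45).
R v = 518/45*e1 - 4/5*e2
Answer: -4657/5185*e1 + 12422/15555*e2


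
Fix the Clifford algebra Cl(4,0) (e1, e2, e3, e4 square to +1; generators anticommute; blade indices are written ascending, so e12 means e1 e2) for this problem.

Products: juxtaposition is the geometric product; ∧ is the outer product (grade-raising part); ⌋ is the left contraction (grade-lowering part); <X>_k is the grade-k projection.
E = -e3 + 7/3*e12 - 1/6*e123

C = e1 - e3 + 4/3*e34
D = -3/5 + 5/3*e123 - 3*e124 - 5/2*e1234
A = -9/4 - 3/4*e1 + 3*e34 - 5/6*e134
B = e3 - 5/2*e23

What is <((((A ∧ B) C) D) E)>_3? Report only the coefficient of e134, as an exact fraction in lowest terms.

step 1: -9/4*e3 - 3/4*e13 + 45/8*e23 + 15/8*e123
step 2: 9/4 + 3/4*e1 - 45/8*e2 + 3/4*e3 - 3*e4 - 15/8*e12 + 9/4*e13 - e14 + 15/8*e23 + 15/2*e24 + 45/8*e123 + 5/2*e124
step 3: -129/40 + 757/40*e1 + 81/8*e2 - 143/40*e3 + 819/80*e4 + 91/8*e12 - 429/40*e13 - 927/80*e14 - 19/8*e23 - 99/8*e24 + 785/48*e34 - 57/8*e123 - 81/8*e124 + 65/16*e134 - 167/24*e234 - 23/8*e1234
step 4: -5797/240 - 3191/240*e1 + 11597/240*e2 + 5219/240*e3 + 971/24*e4 + 47/240*e12 - 2807/240*e13 + 2455/72*e14 - 9193/240*e23 - 5331/160*e24 + 559/30*e34 - 4603/240*e123 + 34183/1440*e124 + 302/45*e134 - 2317/480*e234 + 42827/1440*e1234
step 5: -4603/240*e123 + 34183/1440*e124 + 302/45*e134 - 2317/480*e234
Answer: 302/45


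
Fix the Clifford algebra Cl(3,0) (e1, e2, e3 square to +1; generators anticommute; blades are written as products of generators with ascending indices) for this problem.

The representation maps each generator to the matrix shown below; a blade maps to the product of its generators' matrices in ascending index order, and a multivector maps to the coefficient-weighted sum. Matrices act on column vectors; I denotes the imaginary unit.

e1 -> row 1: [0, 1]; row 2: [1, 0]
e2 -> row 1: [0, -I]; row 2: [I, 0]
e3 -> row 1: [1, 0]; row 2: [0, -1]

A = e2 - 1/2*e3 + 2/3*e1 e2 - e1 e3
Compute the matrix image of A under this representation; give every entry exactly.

Bivector images (products of the table entries): rho(e1 e2) = rho(e1)rho(e2) = row 1: [I, 0]; row 2: [0, -I]; rho(e1 e3) = rho(e1)rho(e3) = row 1: [0, -1]; row 2: [1, 0].
M = (1)*rho(e2) + (-1/2)*rho(e3) + (2/3)*rho(e1 e2) + (-1)*rho(e1 e3), summed entrywise:
Answer: row 1: [-1/2 + 2*I/3, 1 - I]; row 2: [-1 + I, 1/2 - 2*I/3]


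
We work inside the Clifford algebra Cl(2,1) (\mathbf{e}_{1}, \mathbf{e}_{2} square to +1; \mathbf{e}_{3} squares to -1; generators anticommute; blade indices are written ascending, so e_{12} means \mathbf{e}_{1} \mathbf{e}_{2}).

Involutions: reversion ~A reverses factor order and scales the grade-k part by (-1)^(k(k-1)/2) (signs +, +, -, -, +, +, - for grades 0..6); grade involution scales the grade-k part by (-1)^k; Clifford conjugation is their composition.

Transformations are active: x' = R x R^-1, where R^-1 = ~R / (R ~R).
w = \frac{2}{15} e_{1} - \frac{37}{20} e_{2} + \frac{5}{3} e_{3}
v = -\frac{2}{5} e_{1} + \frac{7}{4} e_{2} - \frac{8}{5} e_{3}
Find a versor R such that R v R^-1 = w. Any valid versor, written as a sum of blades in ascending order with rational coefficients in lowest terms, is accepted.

Here q(v) = q(w) = \frac{53}{80}; the classical choice R = v + w = -\frac{4}{15} e_{1} - \frac{1}{10} e_{2} + \frac{1}{15} e_{3} then realises v -> w under the sandwich.
Answer: -\frac{4}{15} e_{1} - \frac{1}{10} e_{2} + \frac{1}{15} e_{3}


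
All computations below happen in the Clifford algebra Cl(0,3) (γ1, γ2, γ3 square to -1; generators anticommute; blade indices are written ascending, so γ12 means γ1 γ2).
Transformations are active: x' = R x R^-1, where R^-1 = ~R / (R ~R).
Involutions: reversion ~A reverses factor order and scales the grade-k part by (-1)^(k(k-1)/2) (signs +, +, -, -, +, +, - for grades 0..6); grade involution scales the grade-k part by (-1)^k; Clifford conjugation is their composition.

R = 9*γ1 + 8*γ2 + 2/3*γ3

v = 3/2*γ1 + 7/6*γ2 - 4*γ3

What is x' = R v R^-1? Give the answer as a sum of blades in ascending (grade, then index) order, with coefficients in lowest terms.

~R = 9*γ1 + 8*γ2 + 2/3*γ3, and R ~R = -1309/9, so R^-1 = ~R / (-1309/9).
R v = -121/6 - 3/2*γ12 - 37*γ13 - 295/9*γ23
Answer: 237/238*γ1 + 751/714*γ2 + 498/119*γ3


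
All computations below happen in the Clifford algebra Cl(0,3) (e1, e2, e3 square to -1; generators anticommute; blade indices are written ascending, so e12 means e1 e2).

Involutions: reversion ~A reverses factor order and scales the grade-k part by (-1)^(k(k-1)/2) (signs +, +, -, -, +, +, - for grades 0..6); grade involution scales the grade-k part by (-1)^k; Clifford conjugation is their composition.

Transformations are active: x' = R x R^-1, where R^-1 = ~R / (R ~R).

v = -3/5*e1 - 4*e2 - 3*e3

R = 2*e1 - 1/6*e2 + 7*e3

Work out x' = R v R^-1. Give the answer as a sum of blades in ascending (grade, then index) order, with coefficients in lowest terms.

~R = 2*e1 - 1/6*e2 + 7*e3, and R ~R = -1909/36, so R^-1 = ~R / (-1909/36).
R v = 323/15 - 81/10*e12 - 9/5*e13 + 57/2*e23
Answer: -9777/9545*e1 + 39472/9545*e2 - 25629/9545*e3


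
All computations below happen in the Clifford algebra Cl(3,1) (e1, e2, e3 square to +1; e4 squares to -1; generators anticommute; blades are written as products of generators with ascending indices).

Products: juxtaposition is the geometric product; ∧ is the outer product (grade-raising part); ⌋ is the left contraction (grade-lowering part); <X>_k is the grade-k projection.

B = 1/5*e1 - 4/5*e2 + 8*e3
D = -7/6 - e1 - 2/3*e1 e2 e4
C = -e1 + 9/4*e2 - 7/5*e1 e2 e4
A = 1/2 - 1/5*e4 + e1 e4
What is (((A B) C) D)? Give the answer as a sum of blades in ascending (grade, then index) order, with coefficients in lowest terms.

step 1: 1/10*e1 - 2/5*e2 + 4*e3 - 1/5*e4 + 1/25*e1 e4 - 4/25*e2 e4 + 8/5*e3 e4 + 4/5*e1 e2 e4 - 8*e1 e3 e4
step 2: -53/25 + 28/125*e1 + 7/125*e2 + 2/5*e4 - 91/200*e1 e2 + 4*e1 e3 - 64/25*e1 e4 - 101/5*e2 e3 - 49/100*e2 e4 + 8*e3 e4 + 56/25*e1 e2 e3 + 7/100*e1 e2 e4 - 8/5*e1 e3 e4 + 18/5*e2 e3 e4 - 118/5*e1 e2 e3 e4
step 3: 826/375 + 1639/750*e1 - 2227/1000*e2 + 296/15*e3 - 333/100*e4 + 1707/2000*e1 e2 - 106/15*e1 e3 + 428/125*e1 e4 + 1013/50*e2 e3 + 1057/3000*e2 e4 - 156/25*e3 e4 + 573/25*e1 e2 e3 + 1093/600*e1 e2 e4 - 98/5*e1 e3 e4 - 457/15*e2 e3 e4 + 467/15*e1 e2 e3 e4
Answer: 826/375 + 1639/750*e1 - 2227/1000*e2 + 296/15*e3 - 333/100*e4 + 1707/2000*e1 e2 - 106/15*e1 e3 + 428/125*e1 e4 + 1013/50*e2 e3 + 1057/3000*e2 e4 - 156/25*e3 e4 + 573/25*e1 e2 e3 + 1093/600*e1 e2 e4 - 98/5*e1 e3 e4 - 457/15*e2 e3 e4 + 467/15*e1 e2 e3 e4


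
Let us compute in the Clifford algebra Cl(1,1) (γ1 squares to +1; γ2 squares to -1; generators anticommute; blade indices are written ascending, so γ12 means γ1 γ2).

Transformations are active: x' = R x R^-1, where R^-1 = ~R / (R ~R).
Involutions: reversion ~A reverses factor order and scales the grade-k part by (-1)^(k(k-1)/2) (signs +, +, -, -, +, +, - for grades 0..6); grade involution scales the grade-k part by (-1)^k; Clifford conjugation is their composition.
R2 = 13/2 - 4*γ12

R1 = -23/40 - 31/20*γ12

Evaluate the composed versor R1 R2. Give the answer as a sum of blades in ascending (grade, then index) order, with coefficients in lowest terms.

Distribute over the terms of R1 (each basis-blade product reordered to ascending indices, repeated generators contracted through their squares):
(-23/40) R2 = -299/80 + 23/10*γ12
(-31/20*γ12) R2 = 31/5 - 403/40*γ12
Summing the partial products and collecting blades:
Answer: 197/80 - 311/40*γ12


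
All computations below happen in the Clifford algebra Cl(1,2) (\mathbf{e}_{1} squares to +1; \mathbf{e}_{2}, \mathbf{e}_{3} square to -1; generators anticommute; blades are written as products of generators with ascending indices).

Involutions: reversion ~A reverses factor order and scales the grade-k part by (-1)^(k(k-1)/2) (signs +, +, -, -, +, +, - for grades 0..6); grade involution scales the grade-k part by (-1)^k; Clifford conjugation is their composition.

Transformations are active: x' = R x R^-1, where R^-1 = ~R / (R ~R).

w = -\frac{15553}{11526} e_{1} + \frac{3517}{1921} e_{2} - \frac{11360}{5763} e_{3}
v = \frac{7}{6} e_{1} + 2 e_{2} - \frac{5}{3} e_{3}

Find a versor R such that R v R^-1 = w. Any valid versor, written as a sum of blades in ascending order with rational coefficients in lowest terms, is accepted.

The midline construction: v and w both square to -\frac{65}{12}, so reflecting in their sum -\frac{351}{1921} e_{1} + \frac{7359}{1921} e_{2} - \frac{20965}{5763} e_{3} exchanges them.
Answer: -\frac{351}{1921} e_{1} + \frac{7359}{1921} e_{2} - \frac{20965}{5763} e_{3}


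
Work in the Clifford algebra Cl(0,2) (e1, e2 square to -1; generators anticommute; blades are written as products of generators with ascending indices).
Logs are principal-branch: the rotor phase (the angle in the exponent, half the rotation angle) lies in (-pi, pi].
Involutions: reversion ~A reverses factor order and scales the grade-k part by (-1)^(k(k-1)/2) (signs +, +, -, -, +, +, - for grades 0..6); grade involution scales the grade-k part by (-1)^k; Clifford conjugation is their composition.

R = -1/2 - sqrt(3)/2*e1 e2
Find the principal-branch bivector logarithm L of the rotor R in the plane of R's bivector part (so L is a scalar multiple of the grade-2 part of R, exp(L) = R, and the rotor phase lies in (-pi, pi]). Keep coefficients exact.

The scalar part of R is -1/2, so the principal-branch rotor phase is pinned; divide the bivector part by its sine to get the unit plane — L is the phase times that plane.
Concretely: cos(phase) = -1/2 gives phase = ±2*pi/3, and since phase/sin(phase) is even the sign is immaterial: L = (phase/sin(phase)) * <R>_2 = (4*sqrt(3)*pi/9) * <R>_2.
Answer: -2*pi/3*e1 e2


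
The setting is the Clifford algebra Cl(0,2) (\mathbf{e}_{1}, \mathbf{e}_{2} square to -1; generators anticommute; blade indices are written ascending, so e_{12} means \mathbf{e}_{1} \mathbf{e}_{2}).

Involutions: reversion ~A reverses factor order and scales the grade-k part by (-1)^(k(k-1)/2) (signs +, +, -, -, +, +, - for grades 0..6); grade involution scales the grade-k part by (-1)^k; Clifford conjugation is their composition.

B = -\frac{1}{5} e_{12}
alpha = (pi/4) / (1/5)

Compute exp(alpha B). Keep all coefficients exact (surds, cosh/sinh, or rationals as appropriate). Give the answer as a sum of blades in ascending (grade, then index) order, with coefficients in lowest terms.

B^2 = (-\frac{1}{5})^2*(e_{12})^2 = \frac{1}{25}*(-1) = -\frac{1}{25} (a basis 2-blade squares to minus the product of its generators' squares).
B^2 = -\frac{1}{25} — the negative square puts this in the circular regime; l = \frac{1}{5}, alpha*l = \frac{\pi}{4}, so exp(alpha B) = cos(\frac{\pi}{4}) + (sin(\frac{\pi}{4})/(\frac{1}{5}))*B = \frac{\sqrt{2}}{2} + (\frac{5 \sqrt{2}}{2})*B.
Answer: \frac{\sqrt{2}}{2} - \frac{\sqrt{2}}{2} e_{12}


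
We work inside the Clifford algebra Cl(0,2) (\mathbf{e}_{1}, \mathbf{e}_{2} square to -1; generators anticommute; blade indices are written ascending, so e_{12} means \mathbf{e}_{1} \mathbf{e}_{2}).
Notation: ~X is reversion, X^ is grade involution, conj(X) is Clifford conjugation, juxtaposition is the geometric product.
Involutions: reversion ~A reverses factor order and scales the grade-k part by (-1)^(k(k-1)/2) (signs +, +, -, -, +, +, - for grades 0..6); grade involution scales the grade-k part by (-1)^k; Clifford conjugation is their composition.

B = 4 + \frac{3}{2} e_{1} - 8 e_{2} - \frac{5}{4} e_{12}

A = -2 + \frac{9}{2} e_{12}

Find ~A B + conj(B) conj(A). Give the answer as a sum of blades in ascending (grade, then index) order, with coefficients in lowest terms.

first term: -\frac{109}{8} - 39 e_{1} + \frac{37}{4} e_{2} - \frac{31}{2} e_{12}
second term: -\frac{19}{8} - 33 e_{1} - \frac{91}{4} e_{2} - \frac{41}{2} e_{12}
Answer: -16 - 72 e_{1} - \frac{27}{2} e_{2} - 36 e_{12}


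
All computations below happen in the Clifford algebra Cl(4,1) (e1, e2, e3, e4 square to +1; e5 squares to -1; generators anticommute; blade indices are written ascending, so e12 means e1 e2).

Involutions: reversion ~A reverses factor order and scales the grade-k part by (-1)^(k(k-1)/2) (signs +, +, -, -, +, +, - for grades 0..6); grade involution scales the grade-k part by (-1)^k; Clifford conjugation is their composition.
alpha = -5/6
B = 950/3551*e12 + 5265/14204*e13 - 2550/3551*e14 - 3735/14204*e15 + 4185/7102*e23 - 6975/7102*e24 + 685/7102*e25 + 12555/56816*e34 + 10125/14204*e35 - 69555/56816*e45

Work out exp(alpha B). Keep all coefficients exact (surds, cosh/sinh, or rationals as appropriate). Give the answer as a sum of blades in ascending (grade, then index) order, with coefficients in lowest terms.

B^2 term by term: the squares give (950/3551)^2*(e12)^2 + (5265/14204)^2*(e13)^2 + (-2550/3551)^2*(e14)^2 + (-3735/14204)^2*(e15)^2 + (4185/7102)^2*(e23)^2 + (-6975/7102)^2*(e24)^2 + (685/7102)^2*(e25)^2 + (12555/56816)^2*(e34)^2 + (10125/14204)^2*(e35)^2 + (-69555/56816)^2*(e45)^2 = 902500/12609601*(-1) + 27720225/201753616*(-1) + 6502500/12609601*(-1) + 13950225/201753616*(+1) + 17514225/50438404*(-1) + 48650625/50438404*(-1) + 469225/50438404*(+1) + 157628025/3228057856*(-1) + 102515625/201753616*(+1) + 4837898025/3228057856*(+1) = 0 (each basis 2-blade squares to minus the product of its generators' squares); cross terms between blades sharing an index anticommute and cancel; the commuting (index-disjoint) pairs give grade-4 terms 2*c*c'*(blade product), which cancel blade by blade — e1234: 5963625/50438404 + 36723375/50438404 - 10671750/12609601 = 0; e1235: 4809375/12609601 - 3606525/50438404 - 15630975/50438404 = 0; e1245: -33038625/50438404 + 1746750/12609601 + 26051625/50438404 = 0; e1345: -366207075/403507232 + 12909375/12609601 - 46892925/403507232 = 0; e2345: -291087675/201753616 + 70621875/50438404 + 8600175/201753616 = 0 — confirming B is simple. So B^2 = 0.
B^2 = 0, hence only two terms survive: exp(alpha B) = 1 + alpha B (parabolic case).
Answer: 1 - 2375/10653*e12 - 8775/28408*e13 + 2125/3551*e14 + 6225/28408*e15 - 6975/14204*e23 + 11625/14204*e24 - 3425/42612*e25 - 20925/113632*e34 - 16875/28408*e35 + 115925/113632*e45


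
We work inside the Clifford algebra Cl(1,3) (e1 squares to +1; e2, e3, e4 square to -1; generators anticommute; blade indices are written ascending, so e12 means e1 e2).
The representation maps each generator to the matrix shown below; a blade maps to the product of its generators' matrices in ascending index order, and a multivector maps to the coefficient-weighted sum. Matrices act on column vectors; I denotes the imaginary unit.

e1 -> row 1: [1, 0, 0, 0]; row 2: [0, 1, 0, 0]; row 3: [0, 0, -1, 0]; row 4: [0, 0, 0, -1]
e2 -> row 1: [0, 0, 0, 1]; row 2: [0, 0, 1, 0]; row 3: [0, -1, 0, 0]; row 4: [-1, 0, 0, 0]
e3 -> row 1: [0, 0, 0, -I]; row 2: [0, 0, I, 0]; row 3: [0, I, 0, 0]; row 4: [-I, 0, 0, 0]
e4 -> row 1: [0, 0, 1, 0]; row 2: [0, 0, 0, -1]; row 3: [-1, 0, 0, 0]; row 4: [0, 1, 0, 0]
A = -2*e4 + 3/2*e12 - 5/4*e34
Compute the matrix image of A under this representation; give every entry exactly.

Bivector images (products of the table entries): rho(e12) = rho(e1)rho(e2) = row 1: [0, 0, 0, 1]; row 2: [0, 0, 1, 0]; row 3: [0, 1, 0, 0]; row 4: [1, 0, 0, 0]; rho(e34) = rho(e3)rho(e4) = row 1: [0, -I, 0, 0]; row 2: [-I, 0, 0, 0]; row 3: [0, 0, 0, -I]; row 4: [0, 0, -I, 0].
M = (-2)*rho(e4) + (3/2)*rho(e12) + (-5/4)*rho(e34), summed entrywise:
Answer: row 1: [0, 5*I/4, -2, 3/2]; row 2: [5*I/4, 0, 3/2, 2]; row 3: [2, 3/2, 0, 5*I/4]; row 4: [3/2, -2, 5*I/4, 0]


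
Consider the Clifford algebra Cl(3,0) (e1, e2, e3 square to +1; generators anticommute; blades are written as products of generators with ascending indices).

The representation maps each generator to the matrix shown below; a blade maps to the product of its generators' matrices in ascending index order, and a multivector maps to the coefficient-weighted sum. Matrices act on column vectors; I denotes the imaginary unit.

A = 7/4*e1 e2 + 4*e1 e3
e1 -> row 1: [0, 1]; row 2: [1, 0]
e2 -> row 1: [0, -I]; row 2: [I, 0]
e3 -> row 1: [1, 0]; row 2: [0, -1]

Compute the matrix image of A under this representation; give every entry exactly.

Bivector images (products of the table entries): rho(e1 e2) = rho(e1)rho(e2) = row 1: [I, 0]; row 2: [0, -I]; rho(e1 e3) = rho(e1)rho(e3) = row 1: [0, -1]; row 2: [1, 0].
M = (7/4)*rho(e1 e2) + (4)*rho(e1 e3), summed entrywise:
Answer: row 1: [7*I/4, -4]; row 2: [4, -7*I/4]


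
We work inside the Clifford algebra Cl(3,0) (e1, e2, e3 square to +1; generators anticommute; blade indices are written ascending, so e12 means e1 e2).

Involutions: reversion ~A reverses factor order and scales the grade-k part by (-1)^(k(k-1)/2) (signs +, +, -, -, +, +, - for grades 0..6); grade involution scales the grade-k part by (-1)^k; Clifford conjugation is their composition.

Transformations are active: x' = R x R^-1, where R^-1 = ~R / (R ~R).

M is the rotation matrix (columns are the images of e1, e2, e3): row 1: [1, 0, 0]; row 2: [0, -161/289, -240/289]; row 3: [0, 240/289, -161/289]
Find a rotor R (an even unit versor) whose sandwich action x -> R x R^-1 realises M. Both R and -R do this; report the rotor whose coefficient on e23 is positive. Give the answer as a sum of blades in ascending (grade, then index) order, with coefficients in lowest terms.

Method: write R = a + b12*e12 + b13*e13 + b23*e23 with a^2 + b12^2 + b13^2 + b23^2 = 1 (so R^-1 = ~R). Expanding the columns R e_j ~R gives tr M = 4a^2 - 1 and, from the antisymmetric part, M21 - M12 = -4a*b12, M13 - M31 = 4a*b13, M32 - M23 = -4a*b23.
Here tr M = -33/289, so a^2 = (1 + tr M)/4 = 64/289 and a = ±8/17. Taking a = 8/17: M21 - M12 = 0, M13 - M31 = 0, M32 - M23 = 480/289, giving b12 = 0, b13 = 0, b23 = -15/17, i.e. R = 8/17 - 15/17*e23.
Its e23 coefficient is negative, so report the other preimage -R.
Answer: -8/17 + 15/17*e23. Recall the cover is two-to-one: with M of trace -33/289, both preimages act alike, and the stated e23 sign chooses the sheet.


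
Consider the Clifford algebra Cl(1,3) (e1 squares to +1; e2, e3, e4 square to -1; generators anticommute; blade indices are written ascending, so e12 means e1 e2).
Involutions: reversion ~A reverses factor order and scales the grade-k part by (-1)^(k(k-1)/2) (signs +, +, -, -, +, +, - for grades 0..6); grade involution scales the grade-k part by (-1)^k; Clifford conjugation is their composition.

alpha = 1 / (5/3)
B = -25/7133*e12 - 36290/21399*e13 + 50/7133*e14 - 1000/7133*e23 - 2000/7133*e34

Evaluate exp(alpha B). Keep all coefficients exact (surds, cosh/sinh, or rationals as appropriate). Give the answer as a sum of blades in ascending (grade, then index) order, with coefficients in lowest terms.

B^2 term by term: the squares give (-25/7133)^2*(e12)^2 + (-36290/21399)^2*(e13)^2 + (50/7133)^2*(e14)^2 + (-1000/7133)^2*(e23)^2 + (-2000/7133)^2*(e34)^2 = 625/50879689*(+1) + 1316964100/457917201*(+1) + 2500/50879689*(+1) + 1000000/50879689*(-1) + 4000000/50879689*(-1) = 25/9 (each basis 2-blade squares to minus the product of its generators' squares); cross terms between blades sharing an index anticommute and cancel; the commuting (index-disjoint) pairs give grade-4 terms 2*c*c'*(blade product), which cancel blade by blade — e1234: 100000/50879689 - 100000/50879689 = 0 — confirming B is simple. So B^2 = 25/9.
B^2 = 25/9 — B^2 > 0, so the exponential closes hyperbolically: l = 5/3, alpha*l = 1, so exp(alpha B) = cosh(1) + (sinh(1)/(5/3))*B = cosh(1) + (3*sinh(1)/5)*B.
Answer: cosh(1) - 15*sinh(1)/7133*e12 - 7258*sinh(1)/7133*e13 + 30*sinh(1)/7133*e14 - 600*sinh(1)/7133*e23 - 1200*sinh(1)/7133*e34


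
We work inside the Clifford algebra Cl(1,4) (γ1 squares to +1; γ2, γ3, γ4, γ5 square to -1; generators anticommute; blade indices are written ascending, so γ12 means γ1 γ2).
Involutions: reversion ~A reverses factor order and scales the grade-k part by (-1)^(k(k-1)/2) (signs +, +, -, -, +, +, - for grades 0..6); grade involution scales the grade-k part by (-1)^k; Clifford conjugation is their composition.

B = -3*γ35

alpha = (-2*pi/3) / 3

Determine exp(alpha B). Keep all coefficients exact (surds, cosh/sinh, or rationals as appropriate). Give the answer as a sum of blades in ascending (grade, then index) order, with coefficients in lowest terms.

B^2 = (-3)^2*(γ35)^2 = 9*(-1) = -9 (a basis 2-blade squares to minus the product of its generators' squares).
B^2 = -9 — a negative square means the series sums to a rotation: l = 3, alpha*l = -2*pi/3, so exp(alpha B) = cos(-2*pi/3) + (sin(-2*pi/3)/3)*B = -1/2 + (-sqrt(3)/6)*B.
Answer: -1/2 + sqrt(3)/2*γ35


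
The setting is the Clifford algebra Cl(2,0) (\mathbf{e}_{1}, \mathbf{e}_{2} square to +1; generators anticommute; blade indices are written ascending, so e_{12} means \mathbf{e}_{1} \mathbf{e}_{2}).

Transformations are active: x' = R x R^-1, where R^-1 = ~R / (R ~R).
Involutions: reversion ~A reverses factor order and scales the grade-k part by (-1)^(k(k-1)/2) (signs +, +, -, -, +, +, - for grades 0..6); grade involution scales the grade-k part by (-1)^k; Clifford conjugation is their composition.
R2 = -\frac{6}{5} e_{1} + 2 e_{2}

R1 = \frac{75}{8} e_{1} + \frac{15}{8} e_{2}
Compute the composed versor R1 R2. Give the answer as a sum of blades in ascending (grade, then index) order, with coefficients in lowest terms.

Distribute over the terms of R1 (each basis-blade product reordered to ascending indices, repeated generators contracted through their squares):
(\frac{75}{8} e_{1}) R2 = -\frac{45}{4} + \frac{75}{4} e_{12}
(\frac{15}{8} e_{2}) R2 = \frac{15}{4} + \frac{9}{4} e_{12}
Summing the partial products and collecting blades:
Answer: -\frac{15}{2} + 21 e_{12}


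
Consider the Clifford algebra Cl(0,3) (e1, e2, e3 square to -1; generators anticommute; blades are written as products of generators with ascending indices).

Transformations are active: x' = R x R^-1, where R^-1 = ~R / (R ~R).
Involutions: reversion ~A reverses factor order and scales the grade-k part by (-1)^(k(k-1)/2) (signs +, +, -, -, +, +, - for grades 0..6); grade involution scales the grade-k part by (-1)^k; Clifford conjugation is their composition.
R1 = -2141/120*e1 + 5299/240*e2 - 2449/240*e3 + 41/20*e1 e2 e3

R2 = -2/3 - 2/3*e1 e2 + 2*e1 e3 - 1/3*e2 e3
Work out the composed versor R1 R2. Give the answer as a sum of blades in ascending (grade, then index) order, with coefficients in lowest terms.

Distribute over the terms of R1 (each basis-blade product reordered to ascending indices, repeated generators contracted through their squares):
(-2141/120*e1) R2 = 2141/180*e1 - 2141/180*e2 + 2141/60*e3 + 2141/360*e1 e2 e3
(5299/240*e2) R2 = -5299/360*e1 - 5299/360*e2 + 5299/720*e3 - 5299/120*e1 e2 e3
(-2449/240*e3) R2 = -2449/120*e1 + 2449/720*e2 + 2449/360*e3 + 2449/360*e1 e2 e3
(41/20*e1 e2 e3) R2 = 41/60*e1 + 41/10*e2 + 41/30*e3 - 41/30*e1 e2 e3
Summing the partial products and collecting blades:
Answer: -451/20*e1 - 1529/80*e2 + 4097/80*e3 - 1311/40*e1 e2 e3
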